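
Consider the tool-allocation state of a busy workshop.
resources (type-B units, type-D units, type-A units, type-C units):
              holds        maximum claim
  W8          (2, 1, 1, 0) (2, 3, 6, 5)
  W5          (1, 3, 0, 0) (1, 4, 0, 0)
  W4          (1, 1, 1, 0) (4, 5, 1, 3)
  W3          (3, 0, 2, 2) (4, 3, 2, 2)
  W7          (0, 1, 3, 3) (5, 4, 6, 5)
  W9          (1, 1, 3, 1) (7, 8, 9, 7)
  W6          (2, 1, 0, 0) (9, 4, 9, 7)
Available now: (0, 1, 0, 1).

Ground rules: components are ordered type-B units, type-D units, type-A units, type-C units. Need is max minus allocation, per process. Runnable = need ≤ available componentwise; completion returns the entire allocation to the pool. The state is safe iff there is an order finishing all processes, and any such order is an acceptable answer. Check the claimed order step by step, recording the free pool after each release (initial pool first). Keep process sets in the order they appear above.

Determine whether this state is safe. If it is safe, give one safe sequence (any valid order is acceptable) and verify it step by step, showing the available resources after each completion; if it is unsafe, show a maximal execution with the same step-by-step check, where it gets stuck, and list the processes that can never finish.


The state is SAFE; one workable sequence: W5, W3, W4, W7, W8, W9, W6.
Key observation: the order's first zero-slack moment is W5 ((0, 1, 0, 0) needed, (0, 1, 0, 1) free — a requested resource with nothing to spare).
Walking it through:
  pool = (0, 1, 0, 1)
  W5: need (0, 1, 0, 0) fits (0, 1, 0, 1); releases (1, 3, 0, 0), pool now (1, 4, 0, 1)
  W3: need (1, 3, 0, 0) fits (1, 4, 0, 1); releases (3, 0, 2, 2), pool now (4, 4, 2, 3)
  W4: need (3, 4, 0, 3) fits (4, 4, 2, 3); releases (1, 1, 1, 0), pool now (5, 5, 3, 3)
  W7: need (5, 3, 3, 2) fits (5, 5, 3, 3); releases (0, 1, 3, 3), pool now (5, 6, 6, 6)
  W8: need (0, 2, 5, 5) fits (5, 6, 6, 6); releases (2, 1, 1, 0), pool now (7, 7, 7, 6)
  W9: need (6, 7, 6, 6) fits (7, 7, 7, 6); releases (1, 1, 3, 1), pool now (8, 8, 10, 7)
  W6: need (7, 3, 9, 7) fits (8, 8, 10, 7); releases (2, 1, 0, 0), pool now (10, 9, 10, 7)


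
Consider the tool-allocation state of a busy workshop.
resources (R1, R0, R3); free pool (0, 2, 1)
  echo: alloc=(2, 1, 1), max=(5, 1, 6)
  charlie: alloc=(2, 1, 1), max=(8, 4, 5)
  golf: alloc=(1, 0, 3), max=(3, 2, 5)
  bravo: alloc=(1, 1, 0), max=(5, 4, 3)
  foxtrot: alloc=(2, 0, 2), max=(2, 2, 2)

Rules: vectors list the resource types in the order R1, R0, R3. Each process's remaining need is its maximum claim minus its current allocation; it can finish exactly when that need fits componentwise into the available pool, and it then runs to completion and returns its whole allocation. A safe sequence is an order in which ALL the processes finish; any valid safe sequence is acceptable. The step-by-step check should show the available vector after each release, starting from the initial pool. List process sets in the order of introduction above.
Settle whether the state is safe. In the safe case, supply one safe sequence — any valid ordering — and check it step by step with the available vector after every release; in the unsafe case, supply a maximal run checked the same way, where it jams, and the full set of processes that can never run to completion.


SAFE. One safe sequence: foxtrot, golf, echo, bravo, charlie.
Key observation: the first exact fit in this order is foxtrot — it needs (0, 2, 0) with (0, 2, 1) free, meeting a requested resource to the last unit.
Walking it through:
  pool = (0, 2, 1)
  foxtrot: need (0, 2, 0) fits (0, 2, 1); releases (2, 0, 2), pool now (2, 2, 3)
  golf: need (2, 2, 2) fits (2, 2, 3); releases (1, 0, 3), pool now (3, 2, 6)
  echo: need (3, 0, 5) fits (3, 2, 6); releases (2, 1, 1), pool now (5, 3, 7)
  bravo: need (4, 3, 3) fits (5, 3, 7); releases (1, 1, 0), pool now (6, 4, 7)
  charlie: need (6, 3, 4) fits (6, 4, 7); releases (2, 1, 1), pool now (8, 5, 8)


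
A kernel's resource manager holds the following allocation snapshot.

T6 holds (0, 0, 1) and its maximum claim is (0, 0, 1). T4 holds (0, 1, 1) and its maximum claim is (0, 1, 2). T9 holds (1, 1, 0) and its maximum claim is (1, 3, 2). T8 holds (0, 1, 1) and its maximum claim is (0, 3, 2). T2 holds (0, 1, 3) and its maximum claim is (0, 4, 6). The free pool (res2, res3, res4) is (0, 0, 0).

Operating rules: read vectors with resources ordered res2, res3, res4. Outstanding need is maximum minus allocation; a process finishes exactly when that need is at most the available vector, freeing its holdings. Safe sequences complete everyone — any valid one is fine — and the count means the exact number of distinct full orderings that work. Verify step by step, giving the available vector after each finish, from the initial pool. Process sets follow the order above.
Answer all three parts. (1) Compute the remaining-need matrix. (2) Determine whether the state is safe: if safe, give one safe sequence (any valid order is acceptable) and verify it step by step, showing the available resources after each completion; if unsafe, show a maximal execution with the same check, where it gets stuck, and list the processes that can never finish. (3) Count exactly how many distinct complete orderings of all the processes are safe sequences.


(1) Remaining need (order res2, res3, res4):
  T6: (0, 0, 0)
  T4: (0, 0, 1)
  T9: (0, 2, 2)
  T8: (0, 2, 1)
  T2: (0, 3, 3)
(2) The state is UNSAFE.
Key observation: the pool after T6, T4 is (0, 1, 2); every surviving request exceeds it in res3, so progress ends there.
The run T6, T4 cannot be extended any further. Walking it through:
  pool = (0, 0, 0)
  T6 needs (0, 0, 0) <= (0, 0, 0) -> finishes; pool += (0, 0, 1) = (0, 0, 1)
  T4 needs (0, 0, 1) <= (0, 0, 1) -> finishes; pool += (0, 1, 1) = (0, 1, 2)
  T9 still needs (0, 2, 2) but only (0, 1, 2) is free — short on res3
  T8 still needs (0, 2, 1) but only (0, 1, 2) is free — short on res3
  T2 still needs (0, 3, 3) but only (0, 1, 2) is free — short on res3 and res4
Permanently blocked: T9, T8 and T2.
(3) Precisely 0 of the possible complete orderings are safe sequences.


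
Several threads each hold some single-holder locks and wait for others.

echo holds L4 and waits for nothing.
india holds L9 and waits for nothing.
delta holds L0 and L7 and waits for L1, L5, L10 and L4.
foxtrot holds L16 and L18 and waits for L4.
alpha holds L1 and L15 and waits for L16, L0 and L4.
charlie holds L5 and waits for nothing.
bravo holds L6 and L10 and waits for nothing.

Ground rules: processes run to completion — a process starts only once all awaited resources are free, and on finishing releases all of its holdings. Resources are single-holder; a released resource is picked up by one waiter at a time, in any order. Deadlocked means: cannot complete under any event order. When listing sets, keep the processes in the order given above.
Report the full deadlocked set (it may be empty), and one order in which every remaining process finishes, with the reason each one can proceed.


The deadlocked set is delta and alpha.
Key observation: the loop delta -> alpha -> delta blocks itself forever; no other process is dragged down with it.
A valid finishing order for the others: echo, charlie, india, foxtrot, bravo.
Step-by-step check:
  echo: no waits; runs immediately, freeing L4
  charlie: no waits; runs immediately, freeing L5
  india: no waits; runs immediately, freeing L9
  foxtrot waits on L4 — all released -> runs and releases L16 and L18
  bravo: no waits; runs immediately, freeing L6 and L10


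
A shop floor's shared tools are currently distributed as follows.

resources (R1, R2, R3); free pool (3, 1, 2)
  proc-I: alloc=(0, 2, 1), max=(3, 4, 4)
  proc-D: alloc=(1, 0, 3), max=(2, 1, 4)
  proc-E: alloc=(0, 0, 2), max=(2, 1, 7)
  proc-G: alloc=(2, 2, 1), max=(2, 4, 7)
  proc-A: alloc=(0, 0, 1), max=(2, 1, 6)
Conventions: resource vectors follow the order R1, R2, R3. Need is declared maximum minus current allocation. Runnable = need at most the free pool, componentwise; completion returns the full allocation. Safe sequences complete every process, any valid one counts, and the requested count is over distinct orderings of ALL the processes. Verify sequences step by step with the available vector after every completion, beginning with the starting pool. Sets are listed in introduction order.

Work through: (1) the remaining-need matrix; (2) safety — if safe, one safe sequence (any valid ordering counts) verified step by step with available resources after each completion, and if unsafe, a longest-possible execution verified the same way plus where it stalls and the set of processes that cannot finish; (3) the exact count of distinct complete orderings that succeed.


(1) Need matrix, components ordered R1, R2, R3:
  proc-I: (3, 2, 3)
  proc-D: (1, 1, 1)
  proc-E: (2, 1, 5)
  proc-G: (0, 2, 6)
  proc-A: (2, 1, 5)
(2) UNSAFE.
Key observation: proc-D, proc-E, proc-A can finish, but then (4, 1, 8) is all there is, and the blocked group's R2 demands exceed it.
The run proc-D, proc-E, proc-A cannot be extended any further. Check, step by step:
  pool = (3, 1, 2)
  run proc-D (needs (1, 1, 1), free (3, 1, 2)); after release of (1, 0, 3) the pool is (4, 1, 5)
  run proc-E (needs (2, 1, 5), free (4, 1, 5)); after release of (0, 0, 2) the pool is (4, 1, 7)
  run proc-A (needs (2, 1, 5), free (4, 1, 7)); after release of (0, 0, 1) the pool is (4, 1, 8)
  blocked: proc-I wants (3, 2, 3), pool (4, 1, 8) — not enough R2
  blocked: proc-G wants (0, 2, 6), pool (4, 1, 8) — not enough R2
Never able to finish: proc-I and proc-G.
(3) Precisely 0 of the possible complete orderings are safe sequences.


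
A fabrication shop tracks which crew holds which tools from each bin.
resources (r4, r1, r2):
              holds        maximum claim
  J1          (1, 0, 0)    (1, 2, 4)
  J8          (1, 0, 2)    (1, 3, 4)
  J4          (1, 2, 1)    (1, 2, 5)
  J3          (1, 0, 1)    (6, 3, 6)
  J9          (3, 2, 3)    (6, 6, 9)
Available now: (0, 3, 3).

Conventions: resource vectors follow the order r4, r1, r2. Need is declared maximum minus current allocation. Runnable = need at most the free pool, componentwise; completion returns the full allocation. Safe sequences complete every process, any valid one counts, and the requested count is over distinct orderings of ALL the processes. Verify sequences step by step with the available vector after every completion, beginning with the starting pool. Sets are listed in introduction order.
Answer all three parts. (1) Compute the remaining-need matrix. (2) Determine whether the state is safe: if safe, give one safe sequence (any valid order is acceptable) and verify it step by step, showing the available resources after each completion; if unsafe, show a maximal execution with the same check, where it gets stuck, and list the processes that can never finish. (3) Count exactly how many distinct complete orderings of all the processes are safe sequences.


(1) Remaining need (order r4, r1, r2):
  J1: (0, 2, 4)
  J8: (0, 3, 2)
  J4: (0, 0, 4)
  J3: (5, 3, 5)
  J9: (3, 4, 6)
(2) The state is SAFE; one workable sequence: J8, J1, J4, J9, J3.
Key observation: at J8 the run first touches a limit — (0, 3, 2) against (0, 3, 3), exact on a resource it actually requests.
Walking it through:
  pool = (0, 3, 3)
  J8 needs (0, 3, 2) <= (0, 3, 3) -> finishes; pool += (1, 0, 2) = (1, 3, 5)
  J1 needs (0, 2, 4) <= (1, 3, 5) -> finishes; pool += (1, 0, 0) = (2, 3, 5)
  J4 needs (0, 0, 4) <= (2, 3, 5) -> finishes; pool += (1, 2, 1) = (3, 5, 6)
  J9 needs (3, 4, 6) <= (3, 5, 6) -> finishes; pool += (3, 2, 3) = (6, 7, 9)
  J3 needs (5, 3, 5) <= (6, 7, 9) -> finishes; pool += (1, 0, 1) = (7, 7, 10)
(3) The exact count: 2 of the possible complete orderings are safe sequences.


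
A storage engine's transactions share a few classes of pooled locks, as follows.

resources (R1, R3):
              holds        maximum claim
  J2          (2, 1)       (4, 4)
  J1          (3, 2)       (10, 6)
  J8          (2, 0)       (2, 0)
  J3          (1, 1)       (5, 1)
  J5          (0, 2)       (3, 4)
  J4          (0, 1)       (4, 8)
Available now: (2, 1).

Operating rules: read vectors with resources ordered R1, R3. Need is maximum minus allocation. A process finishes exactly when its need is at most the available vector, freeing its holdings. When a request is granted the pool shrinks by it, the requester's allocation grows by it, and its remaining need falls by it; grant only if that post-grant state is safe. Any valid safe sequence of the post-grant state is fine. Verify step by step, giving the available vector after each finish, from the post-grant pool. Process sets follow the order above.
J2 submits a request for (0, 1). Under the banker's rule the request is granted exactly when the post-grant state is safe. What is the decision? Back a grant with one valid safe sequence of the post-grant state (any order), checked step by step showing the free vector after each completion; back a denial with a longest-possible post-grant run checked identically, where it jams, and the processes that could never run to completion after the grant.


DENY: after the grant no complete ordering would exist.
Key observation: J8, J3 can finish, but then (5, 1) is all there is, and the blocked group's R3 demands exceed it.
Pretend the grant happened; the run J8, J3 goes as far as possible. Verifying each step:
  pool = (2, 0)
  run J8 (needs (0, 0), free (2, 0)); after release of (2, 0) the pool is (4, 0)
  run J3 (needs (4, 0), free (4, 0)); after release of (1, 1) the pool is (5, 1)
  J2 still needs (2, 2) but only (5, 1) is free — short on R3
  J1 still needs (7, 4) but only (5, 1) is free — short on R1 and R3
  J5 still needs (3, 2) but only (5, 1) is free — short on R3
  J4 still needs (4, 7) but only (5, 1) is free — short on R3
Processes that could never finish after the grant: J2, J1, J5 and J4.


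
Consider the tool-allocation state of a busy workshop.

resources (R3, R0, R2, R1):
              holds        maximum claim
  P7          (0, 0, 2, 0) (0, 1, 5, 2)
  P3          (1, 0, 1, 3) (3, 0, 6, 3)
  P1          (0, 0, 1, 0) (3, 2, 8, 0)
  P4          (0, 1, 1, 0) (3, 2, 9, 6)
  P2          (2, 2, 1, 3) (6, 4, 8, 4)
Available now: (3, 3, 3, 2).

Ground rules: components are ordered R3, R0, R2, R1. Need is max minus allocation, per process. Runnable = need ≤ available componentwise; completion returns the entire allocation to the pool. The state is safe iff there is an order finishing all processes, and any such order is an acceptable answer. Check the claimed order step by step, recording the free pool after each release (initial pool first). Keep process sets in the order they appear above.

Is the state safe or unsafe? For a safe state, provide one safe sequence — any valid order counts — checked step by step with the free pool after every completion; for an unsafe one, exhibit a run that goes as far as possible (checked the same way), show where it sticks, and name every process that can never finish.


The state is UNSAFE.
Key observation: no order helps: past P7, P3, the free pool tops out at (4, 3, 6, 5), below what each blocked process needs in R2.
Going as far as possible: P7, P3; after that, nothing fits. Check, step by step:
  pool = (3, 3, 3, 2)
  P7 needs (0, 1, 3, 2) <= (3, 3, 3, 2) -> finishes; pool += (0, 0, 2, 0) = (3, 3, 5, 2)
  P3 needs (2, 0, 5, 0) <= (3, 3, 5, 2) -> finishes; pool += (1, 0, 1, 3) = (4, 3, 6, 5)
  blocked: P1 wants (3, 2, 7, 0), pool (4, 3, 6, 5) — not enough R2
  blocked: P4 wants (3, 1, 8, 6), pool (4, 3, 6, 5) — not enough R2 and R1
  blocked: P2 wants (4, 2, 7, 1), pool (4, 3, 6, 5) — not enough R2
Never able to finish: P1, P4 and P2.


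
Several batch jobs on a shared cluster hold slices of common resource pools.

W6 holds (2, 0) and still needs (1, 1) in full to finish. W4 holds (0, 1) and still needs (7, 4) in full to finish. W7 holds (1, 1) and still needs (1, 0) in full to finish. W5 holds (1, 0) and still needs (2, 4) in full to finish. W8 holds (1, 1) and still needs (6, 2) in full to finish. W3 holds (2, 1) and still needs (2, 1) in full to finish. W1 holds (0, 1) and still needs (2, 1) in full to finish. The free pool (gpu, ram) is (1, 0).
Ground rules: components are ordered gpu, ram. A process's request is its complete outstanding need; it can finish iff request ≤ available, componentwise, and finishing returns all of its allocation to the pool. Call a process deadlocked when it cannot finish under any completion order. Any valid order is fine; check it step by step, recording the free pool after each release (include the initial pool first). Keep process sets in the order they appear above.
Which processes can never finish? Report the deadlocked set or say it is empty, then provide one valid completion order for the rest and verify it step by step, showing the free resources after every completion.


The deadlocked set is empty.
Key observation: there is always a runnable process — W7 first — so the state unwinds completely.
A valid finishing order for the others: W7, W6, W3, W8, W1, W5, W4. Walking it through:
  pool = (1, 0)
  W7: need (1, 0) fits (1, 0); releases (1, 1), pool now (2, 1)
  W6: need (1, 1) fits (2, 1); releases (2, 0), pool now (4, 1)
  W3: need (2, 1) fits (4, 1); releases (2, 1), pool now (6, 2)
  W8: need (6, 2) fits (6, 2); releases (1, 1), pool now (7, 3)
  W1: need (2, 1) fits (7, 3); releases (0, 1), pool now (7, 4)
  W5: need (2, 4) fits (7, 4); releases (1, 0), pool now (8, 4)
  W4: need (7, 4) fits (8, 4); releases (0, 1), pool now (8, 5)


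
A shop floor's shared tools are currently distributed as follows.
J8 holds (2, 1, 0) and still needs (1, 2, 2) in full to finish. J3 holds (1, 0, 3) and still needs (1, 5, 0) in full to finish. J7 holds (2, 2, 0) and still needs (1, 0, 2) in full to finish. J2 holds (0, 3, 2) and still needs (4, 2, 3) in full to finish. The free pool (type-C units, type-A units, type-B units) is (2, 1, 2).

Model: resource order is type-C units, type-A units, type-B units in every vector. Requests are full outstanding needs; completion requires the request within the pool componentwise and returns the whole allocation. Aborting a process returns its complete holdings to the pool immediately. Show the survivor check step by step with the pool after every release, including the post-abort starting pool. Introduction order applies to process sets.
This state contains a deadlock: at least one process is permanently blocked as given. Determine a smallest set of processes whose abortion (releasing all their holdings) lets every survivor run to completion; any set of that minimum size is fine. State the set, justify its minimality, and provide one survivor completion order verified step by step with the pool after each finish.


Abort J3.
Key observation: the returned (1, 0, 3) from J3 is what brings J2 — unrunnable before, under any order — into play at step 3.
Minimality: the empty abort set fails — the state is deadlocked as it stands.
Survivors finish in the order: J7, J8, J2. Verifying each step (pool after the aborts first):
  pool = (3, 1, 5)
  J7 needs (1, 0, 2) <= (3, 1, 5) -> finishes; pool += (2, 2, 0) = (5, 3, 5)
  J8 needs (1, 2, 2) <= (5, 3, 5) -> finishes; pool += (2, 1, 0) = (7, 4, 5)
  J2 needs (4, 2, 3) <= (7, 4, 5) -> finishes; pool += (0, 3, 2) = (7, 7, 7)


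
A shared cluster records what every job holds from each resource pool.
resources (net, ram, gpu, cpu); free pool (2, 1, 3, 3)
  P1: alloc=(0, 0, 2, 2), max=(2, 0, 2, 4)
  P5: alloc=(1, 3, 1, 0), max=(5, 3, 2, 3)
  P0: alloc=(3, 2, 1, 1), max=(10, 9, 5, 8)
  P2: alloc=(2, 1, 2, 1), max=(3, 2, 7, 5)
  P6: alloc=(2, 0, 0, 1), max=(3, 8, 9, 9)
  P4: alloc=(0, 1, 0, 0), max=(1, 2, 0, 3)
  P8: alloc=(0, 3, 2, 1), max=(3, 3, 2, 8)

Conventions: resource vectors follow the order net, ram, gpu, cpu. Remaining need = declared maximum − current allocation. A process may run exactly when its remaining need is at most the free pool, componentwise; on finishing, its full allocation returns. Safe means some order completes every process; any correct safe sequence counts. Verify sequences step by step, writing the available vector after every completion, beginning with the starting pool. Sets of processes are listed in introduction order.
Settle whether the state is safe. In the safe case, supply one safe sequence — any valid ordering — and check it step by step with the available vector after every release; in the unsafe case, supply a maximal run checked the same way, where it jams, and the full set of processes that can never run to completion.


UNSAFE — no complete ordering exists.
Key observation: once P1, P2, P4, P5 finish, the pool peaks at (5, 6, 8, 6) — and every remaining process still needs more cpu than that.
The run P1, P2, P4, P5 cannot be extended any further. Verifying each step:
  pool = (2, 1, 3, 3)
  run P1 (needs (2, 0, 0, 2), free (2, 1, 3, 3)); after release of (0, 0, 2, 2) the pool is (2, 1, 5, 5)
  run P2 (needs (1, 1, 5, 4), free (2, 1, 5, 5)); after release of (2, 1, 2, 1) the pool is (4, 2, 7, 6)
  run P4 (needs (1, 1, 0, 3), free (4, 2, 7, 6)); after release of (0, 1, 0, 0) the pool is (4, 3, 7, 6)
  run P5 (needs (4, 0, 1, 3), free (4, 3, 7, 6)); after release of (1, 3, 1, 0) the pool is (5, 6, 8, 6)
  P0 cannot run: need (7, 7, 4, 7) vs free (5, 6, 8, 6) (insufficient net, ram and cpu)
  P6 cannot run: need (1, 8, 9, 8) vs free (5, 6, 8, 6) (insufficient ram, gpu and cpu)
  P8 cannot run: need (3, 0, 0, 7) vs free (5, 6, 8, 6) (insufficient cpu)
Never able to finish: P0, P6 and P8.


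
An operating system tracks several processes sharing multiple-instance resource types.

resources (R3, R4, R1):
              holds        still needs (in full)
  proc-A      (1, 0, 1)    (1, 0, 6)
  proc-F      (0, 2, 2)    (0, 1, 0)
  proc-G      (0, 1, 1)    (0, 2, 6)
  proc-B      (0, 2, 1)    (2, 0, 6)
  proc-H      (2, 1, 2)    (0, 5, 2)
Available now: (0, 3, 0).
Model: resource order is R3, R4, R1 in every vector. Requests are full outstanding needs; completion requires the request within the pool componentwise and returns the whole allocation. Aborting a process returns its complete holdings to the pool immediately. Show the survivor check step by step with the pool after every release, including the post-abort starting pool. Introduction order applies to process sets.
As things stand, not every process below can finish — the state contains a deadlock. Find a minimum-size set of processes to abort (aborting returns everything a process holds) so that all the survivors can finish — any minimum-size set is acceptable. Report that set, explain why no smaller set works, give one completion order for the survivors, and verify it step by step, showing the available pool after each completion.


Abort proc-A and proc-G.
Key observation: the returned (1, 1, 2) from proc-A and proc-G is what brings proc-B — unrunnable before, under any order — into play at step 3.
No one abort is enough; case by case: proc-A alone leaves proc-G blocked (short on R1); proc-F alone leaves proc-A blocked (short on R1); proc-G alone leaves proc-A blocked (short on R1); proc-B alone leaves proc-A blocked (short on R1); proc-H alone leaves proc-A blocked (short on R1).
One survivor order: proc-F, proc-H, proc-B. Verifying each step (post-abort pool first):
  pool = (1, 4, 2)
  proc-F: need (0, 1, 0) fits (1, 4, 2); releases (0, 2, 2), pool now (1, 6, 4)
  proc-H: need (0, 5, 2) fits (1, 6, 4); releases (2, 1, 2), pool now (3, 7, 6)
  proc-B: need (2, 0, 6) fits (3, 7, 6); releases (0, 2, 1), pool now (3, 9, 7)


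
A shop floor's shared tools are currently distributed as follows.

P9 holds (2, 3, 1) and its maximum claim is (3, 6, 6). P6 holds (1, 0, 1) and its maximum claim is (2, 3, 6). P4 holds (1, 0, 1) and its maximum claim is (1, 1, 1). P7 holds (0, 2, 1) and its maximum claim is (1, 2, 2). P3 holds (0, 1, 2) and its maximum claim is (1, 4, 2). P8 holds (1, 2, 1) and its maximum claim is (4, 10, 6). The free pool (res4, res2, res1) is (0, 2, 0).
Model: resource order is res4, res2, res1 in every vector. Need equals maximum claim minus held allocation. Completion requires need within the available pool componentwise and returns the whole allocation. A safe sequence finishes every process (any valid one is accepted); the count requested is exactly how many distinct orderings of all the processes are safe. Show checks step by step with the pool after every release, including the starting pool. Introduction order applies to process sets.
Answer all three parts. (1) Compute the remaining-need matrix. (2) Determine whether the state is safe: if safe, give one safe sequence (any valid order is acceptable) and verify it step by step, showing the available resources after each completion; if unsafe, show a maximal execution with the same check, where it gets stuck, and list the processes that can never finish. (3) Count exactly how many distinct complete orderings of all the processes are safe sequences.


(1) Need matrix, components ordered res4, res2, res1:
  P9: (1, 3, 5)
  P6: (1, 3, 5)
  P4: (0, 1, 0)
  P7: (1, 0, 1)
  P3: (1, 3, 0)
  P8: (3, 8, 5)
(2) The state is UNSAFE.
Key observation: once P4, P7, P3 finish, the pool peaks at (1, 5, 4) — and every remaining process still needs more res1 than that.
A maximal execution: P4, P7, P3 — then nothing else fits. Verifying each step:
  pool = (0, 2, 0)
  P4: need (0, 1, 0) fits (0, 2, 0); releases (1, 0, 1), pool now (1, 2, 1)
  P7: need (1, 0, 1) fits (1, 2, 1); releases (0, 2, 1), pool now (1, 4, 2)
  P3: need (1, 3, 0) fits (1, 4, 2); releases (0, 1, 2), pool now (1, 5, 4)
  P9 cannot run: need (1, 3, 5) vs free (1, 5, 4) (insufficient res1)
  P6 cannot run: need (1, 3, 5) vs free (1, 5, 4) (insufficient res1)
  P8 cannot run: need (3, 8, 5) vs free (1, 5, 4) (insufficient res4, res2 and res1)
Permanently blocked: P9, P6 and P8.
(3) Exactly 0 of the possible complete orderings are safe sequences.


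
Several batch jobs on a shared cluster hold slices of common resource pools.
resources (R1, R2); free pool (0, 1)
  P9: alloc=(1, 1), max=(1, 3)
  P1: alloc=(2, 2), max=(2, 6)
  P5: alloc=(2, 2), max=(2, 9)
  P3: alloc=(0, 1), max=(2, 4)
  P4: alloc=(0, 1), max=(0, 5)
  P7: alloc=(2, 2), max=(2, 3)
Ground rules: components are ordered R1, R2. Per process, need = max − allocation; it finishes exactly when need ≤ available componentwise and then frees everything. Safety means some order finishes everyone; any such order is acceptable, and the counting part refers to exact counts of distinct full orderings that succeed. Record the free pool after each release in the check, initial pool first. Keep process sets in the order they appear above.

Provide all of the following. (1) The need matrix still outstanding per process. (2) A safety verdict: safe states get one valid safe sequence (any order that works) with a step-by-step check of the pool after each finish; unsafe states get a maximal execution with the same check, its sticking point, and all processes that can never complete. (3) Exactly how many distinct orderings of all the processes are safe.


(1) Outstanding need per process (order R1, R2):
  P9: (0, 2)
  P1: (0, 4)
  P5: (0, 7)
  P3: (2, 3)
  P4: (0, 4)
  P7: (0, 1)
(2) SAFE. One safe sequence: P7, P3, P1, P4, P9, P5.
Key observation: P7 is the earliest step where a requested resource binds exactly: need (0, 1), pool (0, 1) at its turn.
Step-by-step check:
  pool = (0, 1)
  run P7 (needs (0, 1), free (0, 1)); after release of (2, 2) the pool is (2, 3)
  run P3 (needs (2, 3), free (2, 3)); after release of (0, 1) the pool is (2, 4)
  run P1 (needs (0, 4), free (2, 4)); after release of (2, 2) the pool is (4, 6)
  run P4 (needs (0, 4), free (4, 6)); after release of (0, 1) the pool is (4, 7)
  run P9 (needs (0, 2), free (4, 7)); after release of (1, 1) the pool is (5, 8)
  run P5 (needs (0, 7), free (5, 8)); after release of (2, 2) the pool is (7, 10)
(3) Exactly 20 of the possible complete orderings are safe sequences.


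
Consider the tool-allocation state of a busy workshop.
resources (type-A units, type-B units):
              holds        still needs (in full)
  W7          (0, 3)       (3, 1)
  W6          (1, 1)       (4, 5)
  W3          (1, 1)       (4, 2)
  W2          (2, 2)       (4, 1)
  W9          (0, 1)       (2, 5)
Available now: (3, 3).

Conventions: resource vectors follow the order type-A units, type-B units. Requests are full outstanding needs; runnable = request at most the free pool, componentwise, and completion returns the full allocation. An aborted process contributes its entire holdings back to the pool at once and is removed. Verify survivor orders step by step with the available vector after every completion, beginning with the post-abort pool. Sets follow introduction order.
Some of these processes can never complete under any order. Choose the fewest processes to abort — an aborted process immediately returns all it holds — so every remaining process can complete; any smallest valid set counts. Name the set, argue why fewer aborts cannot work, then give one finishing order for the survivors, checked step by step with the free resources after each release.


Abort W2.
Key observation: W3 had no path to completion before; after the abort of W2 ((2, 2) returned), step 1 is where it fits.
No smaller set exists: with zero aborts the deadlock remains.
The survivors complete as W3, W9, W6, W7. Verifying each step (starting from the post-abort pool):
  pool = (5, 5)
  run W3 (needs (4, 2), free (5, 5)); after release of (1, 1) the pool is (6, 6)
  run W9 (needs (2, 5), free (6, 6)); after release of (0, 1) the pool is (6, 7)
  run W6 (needs (4, 5), free (6, 7)); after release of (1, 1) the pool is (7, 8)
  run W7 (needs (3, 1), free (7, 8)); after release of (0, 3) the pool is (7, 11)


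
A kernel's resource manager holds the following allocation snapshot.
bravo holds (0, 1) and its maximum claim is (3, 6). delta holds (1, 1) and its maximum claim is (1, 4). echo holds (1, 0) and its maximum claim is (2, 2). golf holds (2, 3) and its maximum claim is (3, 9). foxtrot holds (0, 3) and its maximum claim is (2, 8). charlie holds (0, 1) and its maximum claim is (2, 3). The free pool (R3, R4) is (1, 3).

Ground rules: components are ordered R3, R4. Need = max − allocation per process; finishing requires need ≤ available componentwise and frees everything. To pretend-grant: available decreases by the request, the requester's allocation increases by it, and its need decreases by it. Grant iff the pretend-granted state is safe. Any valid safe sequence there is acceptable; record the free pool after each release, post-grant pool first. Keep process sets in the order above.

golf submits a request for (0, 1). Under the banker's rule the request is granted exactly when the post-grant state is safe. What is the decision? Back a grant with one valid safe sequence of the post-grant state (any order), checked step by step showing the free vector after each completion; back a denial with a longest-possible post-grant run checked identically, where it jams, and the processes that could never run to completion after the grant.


DENY: after the grant no complete ordering would exist.
Key observation: R4 is the bottleneck — with echo, charlie, delta done the pool holds (3, 4), short of every remaining need.
On the post-grant state, echo, charlie, delta is a maximal run — nothing extends it. Step-by-step check:
  pool = (1, 2)
  run echo (needs (1, 2), free (1, 2)); after release of (1, 0) the pool is (2, 2)
  run charlie (needs (2, 2), free (2, 2)); after release of (0, 1) the pool is (2, 3)
  run delta (needs (0, 3), free (2, 3)); after release of (1, 1) the pool is (3, 4)
  blocked: bravo wants (3, 5), pool (3, 4) — not enough R4
  blocked: golf wants (1, 5), pool (3, 4) — not enough R4
  blocked: foxtrot wants (2, 5), pool (3, 4) — not enough R4
Processes that could never finish after the grant: bravo, golf and foxtrot.


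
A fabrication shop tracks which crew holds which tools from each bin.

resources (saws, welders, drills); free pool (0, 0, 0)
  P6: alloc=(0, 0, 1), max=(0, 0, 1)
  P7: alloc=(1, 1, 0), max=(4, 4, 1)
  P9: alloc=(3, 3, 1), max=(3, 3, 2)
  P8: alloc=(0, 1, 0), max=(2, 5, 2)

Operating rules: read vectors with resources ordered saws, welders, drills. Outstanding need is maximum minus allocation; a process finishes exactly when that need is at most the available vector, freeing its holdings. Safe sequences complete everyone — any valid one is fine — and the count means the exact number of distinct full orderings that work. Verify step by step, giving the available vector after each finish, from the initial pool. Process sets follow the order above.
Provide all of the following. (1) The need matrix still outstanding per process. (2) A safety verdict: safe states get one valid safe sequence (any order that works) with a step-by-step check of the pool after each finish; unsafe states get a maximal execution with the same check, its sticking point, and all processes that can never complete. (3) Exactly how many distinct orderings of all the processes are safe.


(1) Outstanding need per process (order saws, welders, drills):
  P6: (0, 0, 0)
  P7: (3, 3, 1)
  P9: (0, 0, 1)
  P8: (2, 4, 2)
(2) SAFE — a valid safe sequence is P6, P9, P7, P8.
Key observation: P9 is the earliest step where a requested resource binds exactly: need (0, 0, 1), pool (0, 0, 1) at its turn.
Verifying each step:
  pool = (0, 0, 0)
  P6 needs (0, 0, 0) <= (0, 0, 0) -> finishes; pool += (0, 0, 1) = (0, 0, 1)
  P9 needs (0, 0, 1) <= (0, 0, 1) -> finishes; pool += (3, 3, 1) = (3, 3, 2)
  P7 needs (3, 3, 1) <= (3, 3, 2) -> finishes; pool += (1, 1, 0) = (4, 4, 2)
  P8 needs (2, 4, 2) <= (4, 4, 2) -> finishes; pool += (0, 1, 0) = (4, 5, 2)
(3) The exact count: 1 of the possible complete orderings is a safe sequence.


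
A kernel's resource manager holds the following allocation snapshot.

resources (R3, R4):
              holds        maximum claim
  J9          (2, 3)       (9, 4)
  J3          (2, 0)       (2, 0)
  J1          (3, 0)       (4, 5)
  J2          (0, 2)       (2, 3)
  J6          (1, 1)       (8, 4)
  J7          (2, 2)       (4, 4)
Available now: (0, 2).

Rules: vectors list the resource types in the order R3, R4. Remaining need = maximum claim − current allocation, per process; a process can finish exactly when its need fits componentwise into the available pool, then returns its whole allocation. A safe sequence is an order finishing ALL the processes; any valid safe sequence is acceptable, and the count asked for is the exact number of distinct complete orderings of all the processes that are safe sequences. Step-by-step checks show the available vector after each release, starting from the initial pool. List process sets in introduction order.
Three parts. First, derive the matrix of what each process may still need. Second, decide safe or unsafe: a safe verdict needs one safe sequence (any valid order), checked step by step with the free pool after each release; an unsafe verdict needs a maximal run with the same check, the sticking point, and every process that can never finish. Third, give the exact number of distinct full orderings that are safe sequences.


(1) Remaining need (order R3, R4):
  J9: (7, 1)
  J3: (0, 0)
  J1: (1, 5)
  J2: (2, 1)
  J6: (7, 3)
  J7: (2, 2)
(2) SAFE, for example via the order J3, J2, J7, J1, J6, J9.
Key observation: reading the order forward, J2 is the first process whose need (2, 1) meets the free pool (2, 2) exactly on a resource it requests.
Walking it through:
  pool = (0, 2)
  J3 needs (0, 0) <= (0, 2) -> finishes; pool += (2, 0) = (2, 2)
  J2 needs (2, 1) <= (2, 2) -> finishes; pool += (0, 2) = (2, 4)
  J7 needs (2, 2) <= (2, 4) -> finishes; pool += (2, 2) = (4, 6)
  J1 needs (1, 5) <= (4, 6) -> finishes; pool += (3, 0) = (7, 6)
  J6 needs (7, 3) <= (7, 6) -> finishes; pool += (1, 1) = (8, 7)
  J9 needs (7, 1) <= (8, 7) -> finishes; pool += (2, 3) = (10, 10)
(3) The exact count: 4 of the possible complete orderings are safe sequences.


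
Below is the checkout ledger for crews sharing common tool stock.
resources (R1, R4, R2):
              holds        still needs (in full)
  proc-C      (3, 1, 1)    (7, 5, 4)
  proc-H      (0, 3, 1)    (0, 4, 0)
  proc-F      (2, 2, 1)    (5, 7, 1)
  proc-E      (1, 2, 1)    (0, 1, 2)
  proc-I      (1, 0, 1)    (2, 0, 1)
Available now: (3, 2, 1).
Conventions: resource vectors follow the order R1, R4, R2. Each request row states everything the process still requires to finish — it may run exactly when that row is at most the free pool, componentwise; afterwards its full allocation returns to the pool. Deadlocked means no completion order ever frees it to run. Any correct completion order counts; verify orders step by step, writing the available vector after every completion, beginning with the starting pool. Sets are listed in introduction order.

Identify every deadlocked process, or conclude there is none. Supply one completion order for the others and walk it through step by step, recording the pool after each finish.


The deadlocked set is empty.
Key observation: proc-I can run right away; the returned allocation unlocks the remaining processes in turn.
The rest can finish in the order proc-I, proc-E, proc-H, proc-F, proc-C. Walking it through:
  pool = (3, 2, 1)
  run proc-I (needs (2, 0, 1), free (3, 2, 1)); after release of (1, 0, 1) the pool is (4, 2, 2)
  run proc-E (needs (0, 1, 2), free (4, 2, 2)); after release of (1, 2, 1) the pool is (5, 4, 3)
  run proc-H (needs (0, 4, 0), free (5, 4, 3)); after release of (0, 3, 1) the pool is (5, 7, 4)
  run proc-F (needs (5, 7, 1), free (5, 7, 4)); after release of (2, 2, 1) the pool is (7, 9, 5)
  run proc-C (needs (7, 5, 4), free (7, 9, 5)); after release of (3, 1, 1) the pool is (10, 10, 6)


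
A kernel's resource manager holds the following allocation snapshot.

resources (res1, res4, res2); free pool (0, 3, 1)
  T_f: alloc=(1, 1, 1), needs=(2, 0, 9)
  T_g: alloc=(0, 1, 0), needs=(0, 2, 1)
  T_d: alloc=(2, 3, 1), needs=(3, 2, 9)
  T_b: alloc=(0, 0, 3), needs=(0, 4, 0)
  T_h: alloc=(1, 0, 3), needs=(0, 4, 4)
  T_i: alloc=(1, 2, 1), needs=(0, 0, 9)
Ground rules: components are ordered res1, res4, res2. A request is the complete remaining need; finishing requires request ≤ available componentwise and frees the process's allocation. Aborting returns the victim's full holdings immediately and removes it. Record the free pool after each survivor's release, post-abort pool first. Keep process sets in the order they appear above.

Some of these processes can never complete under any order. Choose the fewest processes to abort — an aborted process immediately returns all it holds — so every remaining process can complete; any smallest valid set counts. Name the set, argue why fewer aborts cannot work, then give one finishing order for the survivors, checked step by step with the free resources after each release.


Minimum abort set: T_f and T_d.
Key observation: the deadlocked T_i becomes finishable only because T_f and T_d released (3, 4, 2); it completes at step 4 below.
Why nothing smaller works — every single abort fails: T_f alone leaves T_d blocked (short on res1 and res2); T_g alone leaves T_f blocked (short on res1 and res2); T_d alone leaves T_f blocked (short on res2); T_b alone leaves T_f blocked (short on res1 and res2); T_h alone leaves T_f blocked (short on res1 and res2); T_i alone leaves T_f blocked (short on res2).
Survivors finish in the order: T_b, T_h, T_g, T_i. Verifying each step (pool after the aborts first):
  pool = (3, 7, 3)
  run T_b (needs (0, 4, 0), free (3, 7, 3)); after release of (0, 0, 3) the pool is (3, 7, 6)
  run T_h (needs (0, 4, 4), free (3, 7, 6)); after release of (1, 0, 3) the pool is (4, 7, 9)
  run T_g (needs (0, 2, 1), free (4, 7, 9)); after release of (0, 1, 0) the pool is (4, 8, 9)
  run T_i (needs (0, 0, 9), free (4, 8, 9)); after release of (1, 2, 1) the pool is (5, 10, 10)


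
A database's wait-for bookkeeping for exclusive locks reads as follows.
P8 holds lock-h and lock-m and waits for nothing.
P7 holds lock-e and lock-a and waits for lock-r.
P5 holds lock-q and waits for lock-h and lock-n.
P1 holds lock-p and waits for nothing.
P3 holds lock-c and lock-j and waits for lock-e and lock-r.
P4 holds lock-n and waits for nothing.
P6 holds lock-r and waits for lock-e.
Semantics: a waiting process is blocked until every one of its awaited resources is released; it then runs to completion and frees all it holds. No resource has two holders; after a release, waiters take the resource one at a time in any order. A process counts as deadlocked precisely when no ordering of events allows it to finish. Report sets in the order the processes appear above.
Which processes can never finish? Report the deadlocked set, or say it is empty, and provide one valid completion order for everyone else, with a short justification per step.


Deadlocked set: P7, P3 and P6.
Key observation: along P7 -> P6 -> P7, each member waits on what the next one holds — a deadlock; P3 waits into the deadlock from upstream.
The rest can finish in the order P4, P8, P5, P1.
Step-by-step check:
  run P4 (it waits on nothing); releases lock-n
  run P8 (it waits on nothing); releases lock-h and lock-m
  P5: everything it awaited (lock-h and lock-n) is free; runs, freeing lock-q
  run P1 (it waits on nothing); releases lock-p
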